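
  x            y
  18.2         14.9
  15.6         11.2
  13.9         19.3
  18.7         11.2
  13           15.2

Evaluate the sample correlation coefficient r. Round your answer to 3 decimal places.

-0.556

n = 5, Σx = 79.4, Σy = 71.8, Σx² = 1286.5, Σy² = 1076.42, Σxy = 1121.21
nΣxy − ΣxΣy = 5606.05 − 5700.92 = -94.87
nΣx² − (Σx)² = 6432.5 − 6304.36 = 128.14; nΣy² − (Σy)² = 5382.1 − 5155.24 = 226.86
r = -94.87 / √(128.14 × 226.86) = -94.87 / 170.4988 ≈ -0.556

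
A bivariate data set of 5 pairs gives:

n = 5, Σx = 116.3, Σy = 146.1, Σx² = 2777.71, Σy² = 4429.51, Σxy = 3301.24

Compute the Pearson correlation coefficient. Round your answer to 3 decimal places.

r = (nΣxy − ΣxΣy) / √[(nΣx² − (Σx)²)(nΣy² − (Σy)²)]
Numerator: 5×3301.24 − 116.3×146.1 = -485.23
Denominator: √[(13888.55 − 13525.69)(22147.55 − 21345.21)] = √[362.86 × 802.34] = 539.5712
r = -485.23 / 539.5712 ≈ -0.899

-0.899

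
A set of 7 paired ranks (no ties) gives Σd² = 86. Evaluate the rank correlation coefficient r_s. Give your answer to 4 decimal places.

-0.5357

ρ = 1 − 6Σd² / [n(n²−1)] = 1 − 6×86 / (7×48)
  = 1 − 516/336 = 1 − 1.53571 ≈ -0.5357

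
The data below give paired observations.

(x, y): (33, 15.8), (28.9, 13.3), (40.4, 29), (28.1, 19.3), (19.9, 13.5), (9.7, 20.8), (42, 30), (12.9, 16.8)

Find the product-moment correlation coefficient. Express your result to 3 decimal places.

n = 8, Σx = 214.9, Σy = 158.5, Σx² = 6766.49, Σy² = 3437.15, Σxy = 4566.83
nΣxy − ΣxΣy = 36534.64 − 34061.65 = 2472.99
nΣx² − (Σx)² = 54131.92 − 46182.01 = 7949.91; nΣy² − (Σy)² = 27497.2 − 25122.25 = 2374.95
r = 2472.99 / √(7949.91 × 2374.95) = 2472.99 / 4345.1857 ≈ 0.569

0.569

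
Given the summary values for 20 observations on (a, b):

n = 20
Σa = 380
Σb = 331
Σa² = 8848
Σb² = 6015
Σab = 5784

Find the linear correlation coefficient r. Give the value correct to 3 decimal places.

-0.540

r = (nΣab − ΣaΣb) / √[(nΣa² − (Σa)²)(nΣb² − (Σb)²)]
Numerator: 20×5784 − 380×331 = -10100
Denominator: √[(176960 − 144400)(120300 − 109561)] = √[32560 × 10739] = 18699.2470
r = -10100 / 18699.2470 ≈ -0.540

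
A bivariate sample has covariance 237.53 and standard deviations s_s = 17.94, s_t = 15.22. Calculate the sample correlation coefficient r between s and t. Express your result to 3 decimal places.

0.870

r = Cov(s,t) / (s_s · s_t) = 237.53 / (17.94 × 15.22)
  = 237.53 / 273.0468 ≈ 0.870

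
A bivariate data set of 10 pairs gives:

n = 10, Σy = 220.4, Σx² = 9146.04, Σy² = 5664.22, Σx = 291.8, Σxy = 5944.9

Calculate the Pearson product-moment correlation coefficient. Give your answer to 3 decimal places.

r = (nΣxy − ΣxΣy) / √[(nΣx² − (Σx)²)(nΣy² − (Σy)²)]
Numerator: 10×5944.9 − 291.8×220.4 = -4863.72
Denominator: √[(91460.4 − 85147.24)(56642.2 − 48576.16)] = √[6313.16 × 8066.04] = 7135.9793
r = -4863.72 / 7135.9793 ≈ -0.682

-0.682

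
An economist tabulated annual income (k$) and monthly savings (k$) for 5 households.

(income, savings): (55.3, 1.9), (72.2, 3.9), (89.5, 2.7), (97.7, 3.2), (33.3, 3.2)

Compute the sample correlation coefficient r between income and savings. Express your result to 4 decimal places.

n = 5, Σx = 348, Σy = 14.9, Σx² = 26935.36, Σy² = 46.59, Σxy = 1047.5
nΣxy − ΣxΣy = 5237.5 − 5185.2 = 52.3
nΣx² − (Σx)² = 134676.8 − 121104 = 13572.8; nΣy² − (Σy)² = 232.95 − 222.01 = 10.94
r = 52.3 / √(13572.8 × 10.94) = 52.3 / 385.3394 ≈ 0.1357

0.1357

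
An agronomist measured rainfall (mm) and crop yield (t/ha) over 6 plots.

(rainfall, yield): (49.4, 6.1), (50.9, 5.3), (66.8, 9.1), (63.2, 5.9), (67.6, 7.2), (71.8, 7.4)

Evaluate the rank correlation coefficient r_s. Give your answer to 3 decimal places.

0.657

Rank rainfall: 1, 2, 4, 3, 5, 6
Rank yield: 3, 1, 6, 2, 4, 5
d = rank(rainfall) − rank(yield): -2, 1, -2, 1, 1, 1; Σd² = 12
ρ = 1 − 6Σd² / [n(n²−1)] = 1 − 6×12 / (6×35) = 1 − 72/210 ≈ 0.657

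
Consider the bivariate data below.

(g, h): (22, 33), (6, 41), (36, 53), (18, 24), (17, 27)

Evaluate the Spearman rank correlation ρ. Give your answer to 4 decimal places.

0.3000

Rank g: 4, 1, 5, 3, 2
Rank h: 3, 4, 5, 1, 2
d = rank(g) − rank(h): 1, -3, 0, 2, 0; Σd² = 14
ρ = 1 − 6Σd² / [n(n²−1)] = 1 − 6×14 / (5×24) = 1 − 84/120 ≈ 0.3000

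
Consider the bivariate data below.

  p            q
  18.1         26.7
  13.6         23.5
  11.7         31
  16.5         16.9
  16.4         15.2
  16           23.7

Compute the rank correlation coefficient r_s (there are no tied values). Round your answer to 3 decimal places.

Rank p: 6, 2, 1, 5, 4, 3
Rank q: 5, 3, 6, 2, 1, 4
d = rank(p) − rank(q): 1, -1, -5, 3, 3, -1; Σd² = 46
ρ = 1 − 6Σd² / [n(n²−1)] = 1 − 6×46 / (6×35) = 1 − 276/210 ≈ -0.314

-0.314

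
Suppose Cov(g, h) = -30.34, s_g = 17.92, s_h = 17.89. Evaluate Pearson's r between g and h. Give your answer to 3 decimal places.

-0.095

r = Cov(g,h) / (s_g · s_h) = -30.34 / (17.92 × 17.89)
  = -30.34 / 320.5888 ≈ -0.095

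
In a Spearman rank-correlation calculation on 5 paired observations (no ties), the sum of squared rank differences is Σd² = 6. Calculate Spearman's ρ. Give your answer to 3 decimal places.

ρ = 1 − 6Σd² / [n(n²−1)] = 1 − 6×6 / (5×24)
  = 1 − 36/120 = 1 − 0.3000 ≈ 0.700

0.700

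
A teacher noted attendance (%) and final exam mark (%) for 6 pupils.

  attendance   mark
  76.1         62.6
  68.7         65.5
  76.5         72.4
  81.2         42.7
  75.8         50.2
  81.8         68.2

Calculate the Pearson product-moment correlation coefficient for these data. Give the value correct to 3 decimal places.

n = 6, Σx = 460.1, Σy = 361.6, Σx² = 35393.47, Σy² = 22445.34, Σxy = 27653.47
nΣxy − ΣxΣy = 165920.82 − 166372.16 = -451.34
nΣx² − (Σx)² = 212360.82 − 211692.01 = 668.81; nΣy² − (Σy)² = 134672.04 − 130754.56 = 3917.48
r = -451.34 / √(668.81 × 3917.48) = -451.34 / 1618.6568 ≈ -0.279

-0.279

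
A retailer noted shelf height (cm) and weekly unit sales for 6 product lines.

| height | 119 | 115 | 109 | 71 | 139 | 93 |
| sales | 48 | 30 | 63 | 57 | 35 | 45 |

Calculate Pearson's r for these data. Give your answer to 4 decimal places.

n = 6, Σx = 646, Σy = 278, Σx² = 72278, Σy² = 13672, Σxy = 29126
nΣxy − ΣxΣy = 174756 − 179588 = -4832
nΣx² − (Σx)² = 433668 − 417316 = 16352; nΣy² − (Σy)² = 82032 − 77284 = 4748
r = -4832 / √(16352 × 4748) = -4832 / 8811.3164 ≈ -0.5484

-0.5484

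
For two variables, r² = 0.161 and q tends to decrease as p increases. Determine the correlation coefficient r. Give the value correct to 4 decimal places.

-0.4012

|r| = √0.161 = 0.4012
The association is negative, so r = −0.4012.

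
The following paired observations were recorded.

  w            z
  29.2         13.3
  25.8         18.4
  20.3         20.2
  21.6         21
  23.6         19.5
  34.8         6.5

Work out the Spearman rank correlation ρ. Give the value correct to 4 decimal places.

Rank w: 5, 4, 1, 2, 3, 6
Rank z: 2, 3, 5, 6, 4, 1
d = rank(w) − rank(z): 3, 1, -4, -4, -1, 5; Σd² = 68
ρ = 1 − 6Σd² / [n(n²−1)] = 1 − 6×68 / (6×35) = 1 − 408/210 ≈ -0.9429

-0.9429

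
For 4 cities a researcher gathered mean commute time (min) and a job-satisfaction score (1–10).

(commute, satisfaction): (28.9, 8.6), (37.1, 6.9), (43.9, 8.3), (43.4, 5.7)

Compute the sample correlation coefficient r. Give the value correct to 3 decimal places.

-0.508

n = 4, Σx = 153.3, Σy = 29.5, Σx² = 6022.39, Σy² = 222.95, Σxy = 1116.28
nΣxy − ΣxΣy = 4465.12 − 4522.35 = -57.23
nΣx² − (Σx)² = 24089.56 − 23500.89 = 588.67; nΣy² − (Σy)² = 891.8 − 870.25 = 21.55
r = -57.23 / √(588.67 × 21.55) = -57.23 / 112.6314 ≈ -0.508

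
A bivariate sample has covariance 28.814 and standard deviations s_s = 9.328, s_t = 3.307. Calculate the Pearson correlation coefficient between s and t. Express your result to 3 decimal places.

0.934

r = Cov(s,t) / (s_s · s_t) = 28.814 / (9.328 × 3.307)
  = 28.814 / 30.8477 ≈ 0.934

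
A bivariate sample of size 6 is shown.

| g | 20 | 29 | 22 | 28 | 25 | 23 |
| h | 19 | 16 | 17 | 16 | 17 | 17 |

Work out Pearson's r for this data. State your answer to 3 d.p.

n = 6, Σg = 147, Σh = 102, Σg² = 3663, Σh² = 1740, Σgh = 2482
nΣgh − ΣgΣh = 14892 − 14994 = -102
nΣg² − (Σg)² = 21978 − 21609 = 369; nΣh² − (Σh)² = 10440 − 10404 = 36
r = -102 / √(369 × 36) = -102 / 115.2562 ≈ -0.885

-0.885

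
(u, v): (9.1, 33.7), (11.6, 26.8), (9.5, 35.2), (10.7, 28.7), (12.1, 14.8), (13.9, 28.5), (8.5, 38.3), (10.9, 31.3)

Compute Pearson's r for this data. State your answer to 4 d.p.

-0.6683

n = 8, Σu = 86.3, Σv = 237.3, Σu² = 952.79, Σv² = 7394.53, Σuv = 2500.99
nΣuv − ΣuΣv = 20007.92 − 20478.99 = -471.07
nΣu² − (Σu)² = 7622.32 − 7447.69 = 174.63; nΣv² − (Σv)² = 59156.24 − 56311.29 = 2844.95
r = -471.07 / √(174.63 × 2844.95) = -471.07 / 704.8501 ≈ -0.6683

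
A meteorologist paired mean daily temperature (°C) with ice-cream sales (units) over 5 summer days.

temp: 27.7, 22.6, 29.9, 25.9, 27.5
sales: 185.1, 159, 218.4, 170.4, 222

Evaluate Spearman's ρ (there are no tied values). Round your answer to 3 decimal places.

Rank temp: 4, 1, 5, 2, 3
Rank sales: 3, 1, 4, 2, 5
d = rank(temp) − rank(sales): 1, 0, 1, 0, -2; Σd² = 6
ρ = 1 − 6Σd² / [n(n²−1)] = 1 − 6×6 / (5×24) = 1 − 36/120 ≈ 0.700

0.700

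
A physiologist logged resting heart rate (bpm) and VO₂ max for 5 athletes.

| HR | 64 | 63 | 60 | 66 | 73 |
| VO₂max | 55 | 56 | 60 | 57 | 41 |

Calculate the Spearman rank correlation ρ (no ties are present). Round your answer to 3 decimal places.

-0.700

Rank HR: 3, 2, 1, 4, 5
Rank VO₂max: 2, 3, 5, 4, 1
d = rank(HR) − rank(VO₂max): 1, -1, -4, 0, 4; Σd² = 34
ρ = 1 − 6Σd² / [n(n²−1)] = 1 − 6×34 / (5×24) = 1 − 204/120 ≈ -0.700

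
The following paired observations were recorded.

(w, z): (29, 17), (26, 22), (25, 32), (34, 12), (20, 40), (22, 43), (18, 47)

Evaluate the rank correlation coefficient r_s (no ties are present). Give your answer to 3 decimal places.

-0.964

Rank w: 6, 5, 4, 7, 2, 3, 1
Rank z: 2, 3, 4, 1, 5, 6, 7
d = rank(w) − rank(z): 4, 2, 0, 6, -3, -3, -6; Σd² = 110
ρ = 1 − 6Σd² / [n(n²−1)] = 1 − 6×110 / (7×48) = 1 − 660/336 ≈ -0.964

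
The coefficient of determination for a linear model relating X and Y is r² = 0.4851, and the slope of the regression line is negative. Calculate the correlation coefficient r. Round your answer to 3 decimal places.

|r| = √0.4851 = 0.696
The association is negative, so r = −0.696.

-0.696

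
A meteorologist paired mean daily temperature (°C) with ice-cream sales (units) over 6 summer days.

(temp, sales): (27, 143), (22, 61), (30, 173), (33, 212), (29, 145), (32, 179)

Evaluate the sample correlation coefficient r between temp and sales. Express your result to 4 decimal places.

0.9782

n = 6, Σx = 173, Σy = 913, Σx² = 5067, Σy² = 152109, Σxy = 27322
nΣxy − ΣxΣy = 163932 − 157949 = 5983
nΣx² − (Σx)² = 30402 − 29929 = 473; nΣy² − (Σy)² = 912654 − 833569 = 79085
r = 5983 / √(473 × 79085) = 5983 / 6116.1430 ≈ 0.9782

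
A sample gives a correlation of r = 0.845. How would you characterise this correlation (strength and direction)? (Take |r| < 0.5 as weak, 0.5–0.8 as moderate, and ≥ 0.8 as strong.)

r = 0.845 > 0 so the relationship is positive.
|r| = 0.845, which falls in the strong range.

strong positive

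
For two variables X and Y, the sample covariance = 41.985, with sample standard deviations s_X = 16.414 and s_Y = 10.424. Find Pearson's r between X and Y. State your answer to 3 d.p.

r = Cov(X,Y) / (s_X · s_Y) = 41.985 / (16.414 × 10.424)
  = 41.985 / 171.0995 ≈ 0.245

0.245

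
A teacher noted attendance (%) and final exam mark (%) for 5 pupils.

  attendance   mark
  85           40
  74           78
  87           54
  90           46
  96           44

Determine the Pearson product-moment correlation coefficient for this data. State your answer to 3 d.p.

n = 5, Σx = 432, Σy = 262, Σx² = 37586, Σy² = 14652, Σxy = 22234
nΣxy − ΣxΣy = 111170 − 113184 = -2014
nΣx² − (Σx)² = 187930 − 186624 = 1306; nΣy² − (Σy)² = 73260 − 68644 = 4616
r = -2014 / √(1306 × 4616) = -2014 / 2455.2996 ≈ -0.820

-0.820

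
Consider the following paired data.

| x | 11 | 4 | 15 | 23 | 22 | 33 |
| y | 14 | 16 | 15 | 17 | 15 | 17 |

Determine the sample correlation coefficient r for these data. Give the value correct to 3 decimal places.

0.534

n = 6, Σx = 108, Σy = 94, Σx² = 2464, Σy² = 1480, Σxy = 1725
nΣxy − ΣxΣy = 10350 − 10152 = 198
nΣx² − (Σx)² = 14784 − 11664 = 3120; nΣy² − (Σy)² = 8880 − 8836 = 44
r = 198 / √(3120 × 44) = 198 / 370.5132 ≈ 0.534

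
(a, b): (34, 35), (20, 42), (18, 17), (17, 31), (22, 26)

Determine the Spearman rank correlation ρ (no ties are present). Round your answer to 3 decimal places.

0.300

Rank a: 5, 3, 2, 1, 4
Rank b: 4, 5, 1, 3, 2
d = rank(a) − rank(b): 1, -2, 1, -2, 2; Σd² = 14
ρ = 1 − 6Σd² / [n(n²−1)] = 1 − 6×14 / (5×24) = 1 − 84/120 ≈ 0.300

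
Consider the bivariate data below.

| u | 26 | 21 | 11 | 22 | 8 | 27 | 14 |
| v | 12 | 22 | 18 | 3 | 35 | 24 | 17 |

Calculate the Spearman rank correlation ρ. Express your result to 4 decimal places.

Rank u: 6, 4, 2, 5, 1, 7, 3
Rank v: 2, 5, 4, 1, 7, 6, 3
d = rank(u) − rank(v): 4, -1, -2, 4, -6, 1, 0; Σd² = 74
ρ = 1 − 6Σd² / [n(n²−1)] = 1 − 6×74 / (7×48) = 1 − 444/336 ≈ -0.3214

-0.3214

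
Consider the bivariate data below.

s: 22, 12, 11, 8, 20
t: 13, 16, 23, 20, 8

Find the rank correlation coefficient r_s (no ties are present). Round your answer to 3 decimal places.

-0.800

Rank s: 5, 3, 2, 1, 4
Rank t: 2, 3, 5, 4, 1
d = rank(s) − rank(t): 3, 0, -3, -3, 3; Σd² = 36
ρ = 1 − 6Σd² / [n(n²−1)] = 1 − 6×36 / (5×24) = 1 − 216/120 ≈ -0.800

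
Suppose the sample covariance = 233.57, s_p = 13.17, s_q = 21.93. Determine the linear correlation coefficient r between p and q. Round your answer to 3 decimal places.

0.809

r = Cov(p,q) / (s_p · s_q) = 233.57 / (13.17 × 21.93)
  = 233.57 / 288.8181 ≈ 0.809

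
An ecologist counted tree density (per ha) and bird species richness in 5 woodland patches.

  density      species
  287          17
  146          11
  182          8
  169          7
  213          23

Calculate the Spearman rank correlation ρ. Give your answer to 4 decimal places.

0.6000

Rank density: 5, 1, 3, 2, 4
Rank species: 4, 3, 2, 1, 5
d = rank(density) − rank(species): 1, -2, 1, 1, -1; Σd² = 8
ρ = 1 − 6Σd² / [n(n²−1)] = 1 − 6×8 / (5×24) = 1 − 48/120 ≈ 0.6000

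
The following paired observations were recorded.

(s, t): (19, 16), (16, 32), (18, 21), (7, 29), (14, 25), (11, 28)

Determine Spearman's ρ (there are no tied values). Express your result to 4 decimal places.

-0.6571

Rank s: 6, 4, 5, 1, 3, 2
Rank t: 1, 6, 2, 5, 3, 4
d = rank(s) − rank(t): 5, -2, 3, -4, 0, -2; Σd² = 58
ρ = 1 − 6Σd² / [n(n²−1)] = 1 − 6×58 / (6×35) = 1 − 348/210 ≈ -0.6571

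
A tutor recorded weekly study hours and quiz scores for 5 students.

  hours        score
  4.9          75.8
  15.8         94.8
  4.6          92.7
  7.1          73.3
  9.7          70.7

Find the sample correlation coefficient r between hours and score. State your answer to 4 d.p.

0.3453

n = 5, Σx = 42.1, Σy = 407.3, Σx² = 439.31, Σy² = 33697.35, Σxy = 3501.9
nΣxy − ΣxΣy = 17509.5 − 17147.33 = 362.17
nΣx² − (Σx)² = 2196.55 − 1772.41 = 424.14; nΣy² − (Σy)² = 168486.75 − 165893.29 = 2593.46
r = 362.17 / √(424.14 × 2593.46) = 362.17 / 1048.8041 ≈ 0.3453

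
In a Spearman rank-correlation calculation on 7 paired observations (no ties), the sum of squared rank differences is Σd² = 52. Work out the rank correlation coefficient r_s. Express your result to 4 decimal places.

0.0714

ρ = 1 − 6Σd² / [n(n²−1)] = 1 − 6×52 / (7×48)
  = 1 − 312/336 = 1 − 0.92857 ≈ 0.0714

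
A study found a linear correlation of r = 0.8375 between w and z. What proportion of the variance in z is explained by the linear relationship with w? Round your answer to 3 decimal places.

r² = (0.8375)² = 0.701

0.701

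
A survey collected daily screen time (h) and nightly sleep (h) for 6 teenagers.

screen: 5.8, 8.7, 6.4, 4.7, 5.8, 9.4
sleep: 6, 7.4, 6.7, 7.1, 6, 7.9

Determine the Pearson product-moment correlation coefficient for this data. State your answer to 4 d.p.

0.7105

n = 6, Σx = 40.8, Σy = 41.1, Σx² = 294.38, Σy² = 284.47, Σxy = 284.49
nΣxy − ΣxΣy = 1706.94 − 1676.88 = 30.06
nΣx² − (Σx)² = 1766.28 − 1664.64 = 101.64; nΣy² − (Σy)² = 1706.82 − 1689.21 = 17.61
r = 30.06 / √(101.64 × 17.61) = 30.06 / 42.3070 ≈ 0.7105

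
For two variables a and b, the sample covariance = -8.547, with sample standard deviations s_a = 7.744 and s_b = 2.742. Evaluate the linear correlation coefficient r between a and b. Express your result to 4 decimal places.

r = Cov(a,b) / (s_a · s_b) = -8.547 / (7.744 × 2.742)
  = -8.547 / 21.2340 ≈ -0.4025

-0.4025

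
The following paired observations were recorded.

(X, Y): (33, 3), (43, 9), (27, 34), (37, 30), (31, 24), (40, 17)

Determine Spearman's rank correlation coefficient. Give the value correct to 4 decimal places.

Rank X: 3, 6, 1, 4, 2, 5
Rank Y: 1, 2, 6, 5, 4, 3
d = rank(X) − rank(Y): 2, 4, -5, -1, -2, 2; Σd² = 54
ρ = 1 − 6Σd² / [n(n²−1)] = 1 − 6×54 / (6×35) = 1 − 324/210 ≈ -0.5429

-0.5429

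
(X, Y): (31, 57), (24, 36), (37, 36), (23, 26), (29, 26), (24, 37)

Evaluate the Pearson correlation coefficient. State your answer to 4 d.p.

n = 6, ΣX = 168, ΣY = 218, ΣX² = 4852, ΣY² = 8562, ΣXY = 6203
nΣXY − ΣXΣY = 37218 − 36624 = 594
nΣX² − (ΣX)² = 29112 − 28224 = 888; nΣY² − (ΣY)² = 51372 − 47524 = 3848
r = 594 / √(888 × 3848) = 594 / 1848.5194 ≈ 0.3213

0.3213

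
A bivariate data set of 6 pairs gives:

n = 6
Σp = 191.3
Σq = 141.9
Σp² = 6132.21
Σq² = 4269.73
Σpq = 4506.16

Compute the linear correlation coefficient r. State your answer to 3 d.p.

r = (nΣpq − ΣpΣq) / √[(nΣp² − (Σp)²)(nΣq² − (Σq)²)]
Numerator: 6×4506.16 − 191.3×141.9 = -108.51
Denominator: √[(36793.26 − 36595.69)(25618.38 − 20135.61)] = √[197.57 × 5482.77] = 1040.7838
r = -108.51 / 1040.7838 ≈ -0.104

-0.104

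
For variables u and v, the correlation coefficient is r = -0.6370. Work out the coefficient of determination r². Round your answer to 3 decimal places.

r² = (-0.6370)² = 0.406

0.406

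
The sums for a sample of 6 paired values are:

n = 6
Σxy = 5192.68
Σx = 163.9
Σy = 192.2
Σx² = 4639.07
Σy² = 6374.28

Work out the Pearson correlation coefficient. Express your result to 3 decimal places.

-0.307

r = (nΣxy − ΣxΣy) / √[(nΣx² − (Σx)²)(nΣy² − (Σy)²)]
Numerator: 6×5192.68 − 163.9×192.2 = -345.5
Denominator: √[(27834.42 − 26863.21)(38245.68 − 36940.84)] = √[971.21 × 1304.84] = 1125.7325
r = -345.5 / 1125.7325 ≈ -0.307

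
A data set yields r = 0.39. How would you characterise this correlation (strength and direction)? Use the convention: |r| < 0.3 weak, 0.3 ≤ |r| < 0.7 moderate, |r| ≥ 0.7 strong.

moderate positive

r = 0.39 > 0 so the relationship is positive.
|r| = 0.39, which falls in the moderate range.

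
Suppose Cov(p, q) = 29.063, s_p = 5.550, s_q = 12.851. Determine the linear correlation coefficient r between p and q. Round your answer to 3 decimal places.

0.407

r = Cov(p,q) / (s_p · s_q) = 29.063 / (5.550 × 12.851)
  = 29.063 / 71.3231 ≈ 0.407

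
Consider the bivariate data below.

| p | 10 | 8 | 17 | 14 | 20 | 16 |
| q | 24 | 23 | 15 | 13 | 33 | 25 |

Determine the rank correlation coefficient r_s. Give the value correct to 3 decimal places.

0.371

Rank p: 2, 1, 5, 3, 6, 4
Rank q: 4, 3, 2, 1, 6, 5
d = rank(p) − rank(q): -2, -2, 3, 2, 0, -1; Σd² = 22
ρ = 1 − 6Σd² / [n(n²−1)] = 1 − 6×22 / (6×35) = 1 − 132/210 ≈ 0.371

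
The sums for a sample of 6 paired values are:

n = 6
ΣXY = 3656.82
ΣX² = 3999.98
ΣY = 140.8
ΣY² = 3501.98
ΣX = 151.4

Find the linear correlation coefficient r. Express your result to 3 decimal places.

0.551

r = (nΣXY − ΣXΣY) / √[(nΣX² − (ΣX)²)(nΣY² − (ΣY)²)]
Numerator: 6×3656.82 − 151.4×140.8 = 623.8
Denominator: √[(23999.88 − 22921.96)(21011.88 − 19824.64)] = √[1077.92 × 1187.24] = 1131.2602
r = 623.8 / 1131.2602 ≈ 0.551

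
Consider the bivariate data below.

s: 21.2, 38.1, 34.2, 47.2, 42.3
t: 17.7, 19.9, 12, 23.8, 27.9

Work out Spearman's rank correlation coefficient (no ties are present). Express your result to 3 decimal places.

0.800

Rank s: 1, 3, 2, 5, 4
Rank t: 2, 3, 1, 4, 5
d = rank(s) − rank(t): -1, 0, 1, 1, -1; Σd² = 4
ρ = 1 − 6Σd² / [n(n²−1)] = 1 − 6×4 / (5×24) = 1 − 24/120 ≈ 0.800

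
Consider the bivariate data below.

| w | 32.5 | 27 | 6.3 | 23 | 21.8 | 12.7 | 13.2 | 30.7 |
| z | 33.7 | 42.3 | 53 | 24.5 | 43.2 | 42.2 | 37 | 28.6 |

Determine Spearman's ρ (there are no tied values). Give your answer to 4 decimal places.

-0.5952

Rank w: 8, 6, 1, 5, 4, 2, 3, 7
Rank z: 3, 6, 8, 1, 7, 5, 4, 2
d = rank(w) − rank(z): 5, 0, -7, 4, -3, -3, -1, 5; Σd² = 134
ρ = 1 − 6Σd² / [n(n²−1)] = 1 − 6×134 / (8×63) = 1 − 804/504 ≈ -0.5952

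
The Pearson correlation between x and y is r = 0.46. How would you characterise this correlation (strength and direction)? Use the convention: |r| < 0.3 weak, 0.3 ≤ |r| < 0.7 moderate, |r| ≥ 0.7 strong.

r = 0.46 > 0 so the relationship is positive.
|r| = 0.46, which falls in the moderate range.

moderate positive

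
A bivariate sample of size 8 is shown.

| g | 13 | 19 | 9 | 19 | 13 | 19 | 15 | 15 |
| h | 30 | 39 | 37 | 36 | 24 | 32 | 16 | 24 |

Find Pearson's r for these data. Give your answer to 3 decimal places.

n = 8, Σg = 122, Σh = 238, Σg² = 1952, Σh² = 7518, Σgh = 3668
nΣgh − ΣgΣh = 29344 − 29036 = 308
nΣg² − (Σg)² = 15616 − 14884 = 732; nΣh² − (Σh)² = 60144 − 56644 = 3500
r = 308 / √(732 × 3500) = 308 / 1600.6249 ≈ 0.192

0.192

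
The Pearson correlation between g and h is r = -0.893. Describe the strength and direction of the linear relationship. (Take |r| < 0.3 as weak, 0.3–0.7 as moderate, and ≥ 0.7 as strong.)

strong negative

r = -0.893 < 0 so the relationship is negative.
|r| = 0.893, which falls in the strong range.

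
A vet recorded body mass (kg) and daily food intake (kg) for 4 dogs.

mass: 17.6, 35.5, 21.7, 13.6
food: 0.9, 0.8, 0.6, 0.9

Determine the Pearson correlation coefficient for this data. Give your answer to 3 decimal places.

n = 4, Σx = 88.4, Σy = 3.2, Σx² = 2225.86, Σy² = 2.62, Σxy = 69.5
nΣxy − ΣxΣy = 278 − 282.88 = -4.88
nΣx² − (Σx)² = 8903.44 − 7814.56 = 1088.88; nΣy² − (Σy)² = 10.48 − 10.24 = 0.24
r = -4.88 / √(1088.88 × 0.24) = -4.88 / 16.1657 ≈ -0.302

-0.302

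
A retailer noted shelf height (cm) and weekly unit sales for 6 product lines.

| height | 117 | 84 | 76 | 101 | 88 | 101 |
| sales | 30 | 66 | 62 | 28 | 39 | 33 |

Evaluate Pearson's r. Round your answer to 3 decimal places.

-0.829

n = 6, Σx = 567, Σy = 258, Σx² = 54667, Σy² = 12494, Σxy = 23359
nΣxy − ΣxΣy = 140154 − 146286 = -6132
nΣx² − (Σx)² = 328002 − 321489 = 6513; nΣy² − (Σy)² = 74964 − 66564 = 8400
r = -6132 / √(6513 × 8400) = -6132 / 7396.5668 ≈ -0.829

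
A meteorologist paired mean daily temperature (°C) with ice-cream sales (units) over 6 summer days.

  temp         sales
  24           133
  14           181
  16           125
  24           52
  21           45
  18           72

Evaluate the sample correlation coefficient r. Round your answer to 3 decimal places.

n = 6, Σx = 117, Σy = 608, Σx² = 2369, Σy² = 75988, Σxy = 11215
nΣxy − ΣxΣy = 67290 − 71136 = -3846
nΣx² − (Σx)² = 14214 − 13689 = 525; nΣy² − (Σy)² = 455928 − 369664 = 86264
r = -3846 / √(525 × 86264) = -3846 / 6729.6805 ≈ -0.571

-0.571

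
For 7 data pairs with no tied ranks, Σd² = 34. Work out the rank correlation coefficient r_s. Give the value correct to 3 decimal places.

0.393

ρ = 1 − 6Σd² / [n(n²−1)] = 1 − 6×34 / (7×48)
  = 1 − 204/336 = 1 − 0.6071 ≈ 0.393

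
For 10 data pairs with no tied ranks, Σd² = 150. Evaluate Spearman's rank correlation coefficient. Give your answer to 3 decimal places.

ρ = 1 − 6Σd² / [n(n²−1)] = 1 − 6×150 / (10×99)
  = 1 − 900/990 = 1 − 0.9091 ≈ 0.091

0.091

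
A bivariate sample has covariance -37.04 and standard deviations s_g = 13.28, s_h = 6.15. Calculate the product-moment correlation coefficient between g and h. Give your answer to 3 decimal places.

r = Cov(g,h) / (s_g · s_h) = -37.04 / (13.28 × 6.15)
  = -37.04 / 81.6720 ≈ -0.454

-0.454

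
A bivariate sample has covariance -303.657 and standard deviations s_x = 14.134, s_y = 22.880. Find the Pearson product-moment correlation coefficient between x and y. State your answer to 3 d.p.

-0.939

r = Cov(x,y) / (s_x · s_y) = -303.657 / (14.134 × 22.880)
  = -303.657 / 323.3859 ≈ -0.939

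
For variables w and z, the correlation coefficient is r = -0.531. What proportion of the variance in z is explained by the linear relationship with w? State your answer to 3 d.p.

r² = (-0.531)² = 0.282

0.282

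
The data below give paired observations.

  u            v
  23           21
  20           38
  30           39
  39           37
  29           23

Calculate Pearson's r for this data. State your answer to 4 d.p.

n = 5, Σu = 141, Σv = 158, Σu² = 4191, Σv² = 5304, Σuv = 4523
nΣuv − ΣuΣv = 22615 − 22278 = 337
nΣu² − (Σu)² = 20955 − 19881 = 1074; nΣv² − (Σv)² = 26520 − 24964 = 1556
r = 337 / √(1074 × 1556) = 337 / 1292.7273 ≈ 0.2607

0.2607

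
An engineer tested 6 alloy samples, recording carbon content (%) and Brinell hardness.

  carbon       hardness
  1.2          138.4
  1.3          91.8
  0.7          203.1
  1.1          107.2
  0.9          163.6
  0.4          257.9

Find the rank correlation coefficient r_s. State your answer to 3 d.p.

Rank carbon: 5, 6, 2, 4, 3, 1
Rank hardness: 3, 1, 5, 2, 4, 6
d = rank(carbon) − rank(hardness): 2, 5, -3, 2, -1, -5; Σd² = 68
ρ = 1 − 6Σd² / [n(n²−1)] = 1 − 6×68 / (6×35) = 1 − 408/210 ≈ -0.943

-0.943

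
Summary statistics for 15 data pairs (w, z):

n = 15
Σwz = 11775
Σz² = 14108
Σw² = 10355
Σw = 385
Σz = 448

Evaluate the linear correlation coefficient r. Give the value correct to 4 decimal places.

r = (nΣwz − ΣwΣz) / √[(nΣw² − (Σw)²)(nΣz² − (Σz)²)]
Numerator: 15×11775 − 385×448 = 4145
Denominator: √[(155325 − 148225)(211620 − 200704)] = √[7100 × 10916] = 8803.6129
r = 4145 / 8803.6129 ≈ 0.4708

0.4708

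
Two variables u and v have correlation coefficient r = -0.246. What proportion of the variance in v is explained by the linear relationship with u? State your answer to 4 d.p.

r² = (-0.246)² = 0.0605

0.0605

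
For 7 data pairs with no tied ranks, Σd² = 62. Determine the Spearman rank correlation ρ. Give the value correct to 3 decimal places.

ρ = 1 − 6Σd² / [n(n²−1)] = 1 − 6×62 / (7×48)
  = 1 − 372/336 = 1 − 1.1071 ≈ -0.107

-0.107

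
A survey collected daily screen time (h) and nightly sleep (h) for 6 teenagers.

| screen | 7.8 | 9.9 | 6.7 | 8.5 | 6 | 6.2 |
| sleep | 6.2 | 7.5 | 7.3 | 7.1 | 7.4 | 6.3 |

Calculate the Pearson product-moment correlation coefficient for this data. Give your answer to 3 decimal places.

n = 6, Σx = 45.1, Σy = 41.8, Σx² = 350.43, Σy² = 292.84, Σxy = 315.33
nΣxy − ΣxΣy = 1891.98 − 1885.18 = 6.8
nΣx² − (Σx)² = 2102.58 − 2034.01 = 68.57; nΣy² − (Σy)² = 1757.04 − 1747.24 = 9.8
r = 6.8 / √(68.57 × 9.8) = 6.8 / 25.9227 ≈ 0.262

0.262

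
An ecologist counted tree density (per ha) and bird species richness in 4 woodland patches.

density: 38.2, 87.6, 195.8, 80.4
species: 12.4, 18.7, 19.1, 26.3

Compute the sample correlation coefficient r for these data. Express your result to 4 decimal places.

n = 4, Σx = 402, Σy = 76.5, Σx² = 53934.8, Σy² = 1559.95, Σxy = 7966.1
nΣxy − ΣxΣy = 31864.4 − 30753 = 1111.4
nΣx² − (Σx)² = 215739.2 − 161604 = 54135.2; nΣy² − (Σy)² = 6239.8 − 5852.25 = 387.55
r = 1111.4 / √(54135.2 × 387.55) = 1111.4 / 4580.4036 ≈ 0.2426

0.2426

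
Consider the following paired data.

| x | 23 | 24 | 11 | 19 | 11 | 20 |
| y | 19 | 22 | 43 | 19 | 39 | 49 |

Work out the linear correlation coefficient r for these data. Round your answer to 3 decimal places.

-0.600

n = 6, Σx = 108, Σy = 191, Σx² = 2108, Σy² = 6977, Σxy = 3208
nΣxy − ΣxΣy = 19248 − 20628 = -1380
nΣx² − (Σx)² = 12648 − 11664 = 984; nΣy² − (Σy)² = 41862 − 36481 = 5381
r = -1380 / √(984 × 5381) = -1380 / 2301.0658 ≈ -0.600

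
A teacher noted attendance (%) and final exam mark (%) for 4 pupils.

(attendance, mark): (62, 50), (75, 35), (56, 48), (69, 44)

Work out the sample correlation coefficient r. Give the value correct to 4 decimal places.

-0.8759

n = 4, Σx = 262, Σy = 177, Σx² = 17366, Σy² = 7965, Σxy = 11449
nΣxy − ΣxΣy = 45796 − 46374 = -578
nΣx² − (Σx)² = 69464 − 68644 = 820; nΣy² − (Σy)² = 31860 − 31329 = 531
r = -578 / √(820 × 531) = -578 / 659.8636 ≈ -0.8759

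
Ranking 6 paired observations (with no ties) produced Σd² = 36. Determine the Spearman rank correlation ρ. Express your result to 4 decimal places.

ρ = 1 − 6Σd² / [n(n²−1)] = 1 − 6×36 / (6×35)
  = 1 − 216/210 = 1 − 1.02857 ≈ -0.0286

-0.0286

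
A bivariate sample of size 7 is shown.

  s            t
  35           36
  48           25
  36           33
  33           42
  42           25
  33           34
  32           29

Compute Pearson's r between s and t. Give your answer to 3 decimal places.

n = 7, Σs = 259, Σt = 224, Σs² = 9791, Σt² = 7396, Σst = 8134
nΣst − ΣsΣt = 56938 − 58016 = -1078
nΣs² − (Σs)² = 68537 − 67081 = 1456; nΣt² − (Σt)² = 51772 − 50176 = 1596
r = -1078 / √(1456 × 1596) = -1078 / 1524.3936 ≈ -0.707

-0.707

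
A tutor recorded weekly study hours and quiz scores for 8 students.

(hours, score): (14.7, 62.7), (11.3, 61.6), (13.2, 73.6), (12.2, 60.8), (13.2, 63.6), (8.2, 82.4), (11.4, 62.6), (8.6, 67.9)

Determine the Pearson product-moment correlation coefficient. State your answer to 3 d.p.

-0.540

n = 8, Σx = 92.8, Σy = 535.2, Σx² = 1112.26, Σy² = 36203.34, Σxy = 6143.83
nΣxy − ΣxΣy = 49150.64 − 49666.56 = -515.92
nΣx² − (Σx)² = 8898.08 − 8611.84 = 286.24; nΣy² − (Σy)² = 289626.72 − 286439.04 = 3187.68
r = -515.92 / √(286.24 × 3187.68) = -515.92 / 955.2181 ≈ -0.540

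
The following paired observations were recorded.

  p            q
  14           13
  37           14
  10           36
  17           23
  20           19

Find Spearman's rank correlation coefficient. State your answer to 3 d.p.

Rank p: 2, 5, 1, 3, 4
Rank q: 1, 2, 5, 4, 3
d = rank(p) − rank(q): 1, 3, -4, -1, 1; Σd² = 28
ρ = 1 − 6Σd² / [n(n²−1)] = 1 − 6×28 / (5×24) = 1 − 168/120 ≈ -0.400

-0.400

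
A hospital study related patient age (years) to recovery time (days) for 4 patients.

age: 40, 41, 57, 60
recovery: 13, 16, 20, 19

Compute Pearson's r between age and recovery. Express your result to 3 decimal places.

0.906

n = 4, Σx = 198, Σy = 68, Σx² = 10130, Σy² = 1186, Σxy = 3456
nΣxy − ΣxΣy = 13824 − 13464 = 360
nΣx² − (Σx)² = 40520 − 39204 = 1316; nΣy² − (Σy)² = 4744 − 4624 = 120
r = 360 / √(1316 × 120) = 360 / 397.3915 ≈ 0.906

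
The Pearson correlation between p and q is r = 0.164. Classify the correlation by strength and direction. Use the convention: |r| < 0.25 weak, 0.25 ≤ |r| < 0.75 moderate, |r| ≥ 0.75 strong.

weak positive

r = 0.164 > 0 so the relationship is positive.
|r| = 0.164, which falls in the weak range.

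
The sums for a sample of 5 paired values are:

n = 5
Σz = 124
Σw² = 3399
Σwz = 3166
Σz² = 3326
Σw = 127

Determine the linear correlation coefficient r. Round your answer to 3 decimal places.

r = (nΣwz − ΣwΣz) / √[(nΣw² − (Σw)²)(nΣz² − (Σz)²)]
Numerator: 5×3166 − 127×124 = 82
Denominator: √[(16995 − 16129)(16630 − 15376)] = √[866 × 1254] = 1042.0960
r = 82 / 1042.0960 ≈ 0.079

0.079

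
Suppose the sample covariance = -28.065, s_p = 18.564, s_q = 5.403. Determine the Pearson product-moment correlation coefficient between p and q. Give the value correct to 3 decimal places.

r = Cov(p,q) / (s_p · s_q) = -28.065 / (18.564 × 5.403)
  = -28.065 / 100.3013 ≈ -0.280

-0.280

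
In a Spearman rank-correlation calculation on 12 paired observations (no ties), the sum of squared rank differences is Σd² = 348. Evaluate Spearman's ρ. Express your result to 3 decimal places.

ρ = 1 − 6Σd² / [n(n²−1)] = 1 − 6×348 / (12×143)
  = 1 − 2088/1716 = 1 − 1.2168 ≈ -0.217

-0.217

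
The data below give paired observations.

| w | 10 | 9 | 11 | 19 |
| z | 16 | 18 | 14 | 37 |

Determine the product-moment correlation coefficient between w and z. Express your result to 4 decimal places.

0.9448

n = 4, Σw = 49, Σz = 85, Σw² = 663, Σz² = 2145, Σwz = 1179
nΣwz − ΣwΣz = 4716 − 4165 = 551
nΣw² − (Σw)² = 2652 − 2401 = 251; nΣz² − (Σz)² = 8580 − 7225 = 1355
r = 551 / √(251 × 1355) = 551 / 583.1852 ≈ 0.9448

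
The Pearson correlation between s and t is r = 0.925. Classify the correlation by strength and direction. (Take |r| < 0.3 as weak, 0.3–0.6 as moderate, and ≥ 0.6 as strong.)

r = 0.925 > 0 so the relationship is positive.
|r| = 0.925, which falls in the strong range.

strong positive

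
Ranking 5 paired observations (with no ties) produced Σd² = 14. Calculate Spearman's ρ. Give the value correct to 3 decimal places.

0.300

ρ = 1 − 6Σd² / [n(n²−1)] = 1 − 6×14 / (5×24)
  = 1 − 84/120 = 1 − 0.7000 ≈ 0.300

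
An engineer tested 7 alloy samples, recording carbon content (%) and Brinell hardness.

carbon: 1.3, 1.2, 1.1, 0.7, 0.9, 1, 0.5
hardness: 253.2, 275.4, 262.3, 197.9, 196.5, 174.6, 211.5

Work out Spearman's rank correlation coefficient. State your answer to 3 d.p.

0.536

Rank carbon: 7, 6, 5, 2, 3, 4, 1
Rank hardness: 5, 7, 6, 3, 2, 1, 4
d = rank(carbon) − rank(hardness): 2, -1, -1, -1, 1, 3, -3; Σd² = 26
ρ = 1 − 6Σd² / [n(n²−1)] = 1 − 6×26 / (7×48) = 1 − 156/336 ≈ 0.536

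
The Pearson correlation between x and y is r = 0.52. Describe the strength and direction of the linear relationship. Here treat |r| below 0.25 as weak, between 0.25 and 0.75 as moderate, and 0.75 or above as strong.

moderate positive

r = 0.52 > 0 so the relationship is positive.
|r| = 0.52, which falls in the moderate range.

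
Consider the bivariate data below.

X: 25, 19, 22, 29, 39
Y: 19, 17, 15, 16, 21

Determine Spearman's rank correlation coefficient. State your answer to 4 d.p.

Rank X: 3, 1, 2, 4, 5
Rank Y: 4, 3, 1, 2, 5
d = rank(X) − rank(Y): -1, -2, 1, 2, 0; Σd² = 10
ρ = 1 − 6Σd² / [n(n²−1)] = 1 − 6×10 / (5×24) = 1 − 60/120 ≈ 0.5000

0.5000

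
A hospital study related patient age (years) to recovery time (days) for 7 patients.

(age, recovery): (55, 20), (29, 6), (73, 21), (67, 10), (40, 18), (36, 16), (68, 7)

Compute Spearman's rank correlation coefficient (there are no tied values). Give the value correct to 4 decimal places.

Rank age: 4, 1, 7, 5, 3, 2, 6
Rank recovery: 6, 1, 7, 3, 5, 4, 2
d = rank(age) − rank(recovery): -2, 0, 0, 2, -2, -2, 4; Σd² = 32
ρ = 1 − 6Σd² / [n(n²−1)] = 1 − 6×32 / (7×48) = 1 − 192/336 ≈ 0.4286

0.4286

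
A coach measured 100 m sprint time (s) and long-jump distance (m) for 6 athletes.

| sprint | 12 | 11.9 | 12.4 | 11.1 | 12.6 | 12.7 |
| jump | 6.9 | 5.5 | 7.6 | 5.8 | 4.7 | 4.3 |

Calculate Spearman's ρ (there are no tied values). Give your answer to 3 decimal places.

-0.486

Rank sprint: 3, 2, 4, 1, 5, 6
Rank jump: 5, 3, 6, 4, 2, 1
d = rank(sprint) − rank(jump): -2, -1, -2, -3, 3, 5; Σd² = 52
ρ = 1 − 6Σd² / [n(n²−1)] = 1 − 6×52 / (6×35) = 1 − 312/210 ≈ -0.486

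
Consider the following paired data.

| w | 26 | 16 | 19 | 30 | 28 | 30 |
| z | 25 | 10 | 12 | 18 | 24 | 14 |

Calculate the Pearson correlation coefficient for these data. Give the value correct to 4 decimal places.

n = 6, Σw = 149, Σz = 103, Σw² = 3877, Σz² = 1965, Σwz = 2670
nΣwz − ΣwΣz = 16020 − 15347 = 673
nΣw² − (Σw)² = 23262 − 22201 = 1061; nΣz² − (Σz)² = 11790 − 10609 = 1181
r = 673 / √(1061 × 1181) = 673 / 1119.3931 ≈ 0.6012

0.6012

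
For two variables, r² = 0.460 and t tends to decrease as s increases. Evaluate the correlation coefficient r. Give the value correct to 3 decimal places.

|r| = √0.460 = 0.678
The association is negative, so r = −0.678.

-0.678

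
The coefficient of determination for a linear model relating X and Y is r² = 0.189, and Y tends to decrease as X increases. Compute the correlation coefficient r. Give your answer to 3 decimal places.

-0.435

|r| = √0.189 = 0.435
The association is negative, so r = −0.435.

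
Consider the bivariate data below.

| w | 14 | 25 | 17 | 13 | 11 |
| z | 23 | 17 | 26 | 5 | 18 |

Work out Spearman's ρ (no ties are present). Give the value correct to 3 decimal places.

0.200

Rank w: 3, 5, 4, 2, 1
Rank z: 4, 2, 5, 1, 3
d = rank(w) − rank(z): -1, 3, -1, 1, -2; Σd² = 16
ρ = 1 − 6Σd² / [n(n²−1)] = 1 − 6×16 / (5×24) = 1 − 96/120 ≈ 0.200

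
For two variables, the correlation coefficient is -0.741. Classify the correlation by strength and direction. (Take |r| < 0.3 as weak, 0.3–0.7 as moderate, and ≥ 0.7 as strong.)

r = -0.741 < 0 so the relationship is negative.
|r| = 0.741, which falls in the strong range.

strong negative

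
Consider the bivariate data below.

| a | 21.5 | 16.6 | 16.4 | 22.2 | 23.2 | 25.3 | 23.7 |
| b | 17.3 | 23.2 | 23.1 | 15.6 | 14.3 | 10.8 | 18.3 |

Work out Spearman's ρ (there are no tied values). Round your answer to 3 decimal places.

Rank a: 3, 2, 1, 4, 5, 7, 6
Rank b: 4, 7, 6, 3, 2, 1, 5
d = rank(a) − rank(b): -1, -5, -5, 1, 3, 6, 1; Σd² = 98
ρ = 1 − 6Σd² / [n(n²−1)] = 1 − 6×98 / (7×48) = 1 − 588/336 ≈ -0.750

-0.750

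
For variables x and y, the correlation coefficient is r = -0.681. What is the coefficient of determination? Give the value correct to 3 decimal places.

r² = (-0.681)² = 0.464

0.464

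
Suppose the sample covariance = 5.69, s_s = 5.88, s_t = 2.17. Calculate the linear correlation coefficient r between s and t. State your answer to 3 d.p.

r = Cov(s,t) / (s_s · s_t) = 5.69 / (5.88 × 2.17)
  = 5.69 / 12.7596 ≈ 0.446

0.446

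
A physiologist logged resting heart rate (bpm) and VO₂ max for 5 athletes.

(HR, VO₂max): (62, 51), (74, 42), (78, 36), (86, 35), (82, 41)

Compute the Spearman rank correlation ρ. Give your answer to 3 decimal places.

Rank HR: 1, 2, 3, 5, 4
Rank VO₂max: 5, 4, 2, 1, 3
d = rank(HR) − rank(VO₂max): -4, -2, 1, 4, 1; Σd² = 38
ρ = 1 − 6Σd² / [n(n²−1)] = 1 − 6×38 / (5×24) = 1 − 228/120 ≈ -0.900

-0.900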